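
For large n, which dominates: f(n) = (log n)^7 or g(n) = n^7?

g(n) = n^7 grows faster: any positive polynomial dominates any polylog.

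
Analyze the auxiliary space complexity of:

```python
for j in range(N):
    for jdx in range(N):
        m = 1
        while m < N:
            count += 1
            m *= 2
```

Space complexity: O(1).
Only a constant amount of auxiliary storage is used; nothing grows with n.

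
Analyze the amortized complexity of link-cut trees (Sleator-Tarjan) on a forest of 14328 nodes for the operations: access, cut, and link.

Link-cut trees represent the forest using splay trees over preferred paths. With potential Phi = sum over nodes of log(size of virtual subtree), each access on 14328 nodes is O(log 14328) = O(log n) amortized by the splay-tree access lemma. Cut and link are O(1) plus one access.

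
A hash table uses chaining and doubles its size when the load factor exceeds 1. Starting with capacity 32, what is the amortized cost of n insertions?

Rehashing occurs when load exceeds 1. Total rehash cost is geometric series summing to O(n). Each insertion itself is O(1). Amortized: O(1).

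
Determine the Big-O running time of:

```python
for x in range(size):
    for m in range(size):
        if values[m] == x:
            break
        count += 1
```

Time complexity: O(n^2).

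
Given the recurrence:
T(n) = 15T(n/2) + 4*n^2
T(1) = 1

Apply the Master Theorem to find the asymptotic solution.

a=15, b=2, f(n)=4*n^2. log_2(15) = 3.907. Case 1 of Master Theorem: T(n) = O(n^3.907).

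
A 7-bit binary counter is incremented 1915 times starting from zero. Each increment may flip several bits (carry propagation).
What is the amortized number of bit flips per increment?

Bit i flips on every 2^i-th increment, so over 1915 increments bit i flips floor(1915/2^i) times. Summing over i: total flips < 2 * 1915. Amortized: < 2 = O(1) per increment.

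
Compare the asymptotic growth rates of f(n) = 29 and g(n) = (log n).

g(n) = (log n) grows faster: any unbounded function dominates a constant.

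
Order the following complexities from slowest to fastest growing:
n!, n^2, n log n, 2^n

Ordered by growth rate: n log n < n^2 < 2^n < n!.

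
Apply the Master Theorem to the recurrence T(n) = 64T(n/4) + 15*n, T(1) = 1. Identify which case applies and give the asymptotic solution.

a=64, b=4, f(n)=15*n.
log_4(64) = 3 > 1.
Since f(n) = O(n^1) is polynomially smaller than n^3, Case 1 applies.
T(n) = Theta(n^3).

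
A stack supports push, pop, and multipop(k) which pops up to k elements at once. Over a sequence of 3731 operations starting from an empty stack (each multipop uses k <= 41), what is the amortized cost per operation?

Each element is pushed exactly once and popped at most once (whether by pop or as part of a multipop). So the total number of individual pops over the whole sequence is at most the number of pushes, which is at most 3731. Total work <= 2 * 3731, hence O(1) amortized per operation.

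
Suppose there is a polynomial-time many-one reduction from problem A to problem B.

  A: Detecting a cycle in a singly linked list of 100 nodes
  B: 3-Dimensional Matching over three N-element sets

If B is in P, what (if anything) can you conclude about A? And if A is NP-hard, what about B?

A poly-time reduction A <=_p B means any A-instance can be transformed to a B-instance in poly time.
If B is in P: compose the reduction with B's poly-time algorithm to solve A in poly time, so A is in P.
If A is NP-hard: every NP problem reduces to A, which reduces to B; composing reductions, every NP problem reduces to B, so B is NP-hard.
(Here in fact A is P and B is NP-complete.)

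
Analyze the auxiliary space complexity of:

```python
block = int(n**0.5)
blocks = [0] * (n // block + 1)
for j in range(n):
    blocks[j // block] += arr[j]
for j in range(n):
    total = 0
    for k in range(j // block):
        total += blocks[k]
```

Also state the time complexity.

Space complexity: O(sqrt(n)).
Storage scales with sqrt(n).
Time complexity: O(n * sqrt(n)).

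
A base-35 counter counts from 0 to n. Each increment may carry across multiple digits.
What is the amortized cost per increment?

Digit at position i changes every 35^i increments. Total digit changes over n increments: n * 35/(35-1) = O(n). Amortized: O(1).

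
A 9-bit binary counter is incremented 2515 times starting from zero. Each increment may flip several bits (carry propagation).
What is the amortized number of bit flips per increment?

Bit i flips on every 2^i-th increment, so over 2515 increments bit i flips floor(2515/2^i) times. Summing over i: total flips < 2 * 2515. Amortized: < 2 = O(1) per increment.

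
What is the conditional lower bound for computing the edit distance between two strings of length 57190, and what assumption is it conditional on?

Under SETH (the Strong Exponential Time Hypothesis), edit distance on length-57190 strings cannot be computed in O(n^(2-epsilon)) time for any epsilon > 0 (Backurs-Indyk). The reduction is from CNF-SAT via the orthogonal vectors problem.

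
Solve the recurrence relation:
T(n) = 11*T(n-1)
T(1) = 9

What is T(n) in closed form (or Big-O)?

Each step multiplies by 11. T(n) = T(1)*11^(n-1) = 9*11^(n-1).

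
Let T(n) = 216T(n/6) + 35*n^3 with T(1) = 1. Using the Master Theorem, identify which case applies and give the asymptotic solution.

a=216, b=6, f(n)=35*n^3.
log_6(216) = 3, so n^(log_b(a)) = n^3.
f(n) = Theta(n^3), so Case 2 applies.
T(n) = Theta(n^3 log n).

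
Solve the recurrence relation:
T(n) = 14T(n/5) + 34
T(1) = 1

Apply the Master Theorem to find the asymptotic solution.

a=14, b=5, f(n)=34. log_5(14) = 1.64. Case 1 of Master Theorem: T(n) = O(n^1.64).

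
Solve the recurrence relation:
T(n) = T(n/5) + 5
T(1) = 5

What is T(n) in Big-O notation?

Each step divides n by 5 and adds 5. After log_5(n) steps, T(n) = O(log n).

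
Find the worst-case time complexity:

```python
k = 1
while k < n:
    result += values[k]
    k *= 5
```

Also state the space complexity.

Time complexity: O(log n).
Space complexity: O(1).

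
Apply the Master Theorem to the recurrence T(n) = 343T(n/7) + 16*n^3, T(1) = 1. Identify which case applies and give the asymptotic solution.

a=343, b=7, f(n)=16*n^3.
log_7(343) = 3, so n^(log_b(a)) = n^3.
f(n) = Theta(n^3), so Case 2 applies.
T(n) = Theta(n^3 log n).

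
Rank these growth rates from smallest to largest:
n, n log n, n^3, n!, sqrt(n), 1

Ordered by growth rate: 1 < sqrt(n) < n < n log n < n^3 < n!.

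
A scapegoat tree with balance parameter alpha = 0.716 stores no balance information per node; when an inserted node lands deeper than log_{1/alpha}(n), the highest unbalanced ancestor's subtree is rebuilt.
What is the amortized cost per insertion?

Search/insert path is O(log n). A rebuild of a subtree of size s costs O(s), but with alpha = 0.716 at least Omega(s) insertions must have occurred in that subtree since its last rebuild. Charging O(1) of the rebuild to each such insertion gives O(log n) amortized.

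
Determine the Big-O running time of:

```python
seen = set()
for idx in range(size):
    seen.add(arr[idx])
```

Time complexity: O(n).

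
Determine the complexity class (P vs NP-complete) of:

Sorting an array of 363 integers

This problem is in P: merge sort runs in O(n log n).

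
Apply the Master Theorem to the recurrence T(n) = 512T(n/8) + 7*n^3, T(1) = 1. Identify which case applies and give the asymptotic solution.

a=512, b=8, f(n)=7*n^3.
log_8(512) = 3, so n^(log_b(a)) = n^3.
f(n) = Theta(n^3), so Case 2 applies.
T(n) = Theta(n^3 log n).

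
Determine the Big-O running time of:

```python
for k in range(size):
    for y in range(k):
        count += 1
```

Time complexity: O(n^2).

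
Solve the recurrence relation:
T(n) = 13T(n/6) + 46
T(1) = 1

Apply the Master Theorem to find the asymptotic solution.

a=13, b=6, f(n)=46. log_6(13) = 1.432. Case 1 of Master Theorem: T(n) = O(n^1.432).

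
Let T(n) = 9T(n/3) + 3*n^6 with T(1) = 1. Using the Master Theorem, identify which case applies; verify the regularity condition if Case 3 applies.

a=9, b=3, f(n)=3*n^6.
log_3(9) = 2 < 6.
f(n) = Omega(n^(2+epsilon)) for some epsilon > 0, so Case 3 is the candidate.
Regularity: a*f(n/b) = 9*3*(n/3)^6 = (9/729)*3*n^6 <= c*f(n) with c = 9/729 < 1. Satisfied.
Case 3: T(n) = Theta(n^6).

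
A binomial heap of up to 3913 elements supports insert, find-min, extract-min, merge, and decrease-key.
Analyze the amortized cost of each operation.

A binomial heap with n <= 3913 elements has at most floor(log_2 3913) + 1 = 12 trees. Using potential Phi = number of trees: Insert adds one tree, but cascading merges reduce count -- amortized O(1). Find-min reads the cached minimum pointer: O(1). Extract-min creates O(log n) new trees: O(log n). Merge combines tree lists: O(log n). Decrease-key sifts the element up its tree of height <= log n: O(log n).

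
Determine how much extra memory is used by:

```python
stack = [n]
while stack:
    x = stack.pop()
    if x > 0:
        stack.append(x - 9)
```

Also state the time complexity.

Space complexity: O(1).
Only a constant amount of auxiliary storage is used; nothing grows with n.
Time complexity: O(n).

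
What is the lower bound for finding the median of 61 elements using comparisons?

To find the median of 61 elements, every element must be compared at least once, so the lower bound is Omega(n). The BFPRT algorithm achieves O(n), making this tight.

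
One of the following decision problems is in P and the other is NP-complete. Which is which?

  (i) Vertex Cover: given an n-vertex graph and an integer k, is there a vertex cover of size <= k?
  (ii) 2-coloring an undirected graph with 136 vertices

(i) is NP-complete: one of Karp's 21 NP-complete problems (with k part of the input; for any fixed constant k it is in P).
(ii) is P: 2-coloring is bipartiteness testing via BFS, O(V+E).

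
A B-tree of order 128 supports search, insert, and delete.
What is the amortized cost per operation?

B-tree of order 128 has height O(log_128 n). Each operation traverses the tree height. Splits during insert and merges during delete are O(1) each and occur at most once per level. Total cost per operation: O(log_128 n).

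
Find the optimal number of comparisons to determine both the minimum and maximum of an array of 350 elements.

Naive approach: 698 comparisons (349 for max + 349 for min).
Optimal: Compare elements in pairs first (floor(n/2) = 175 comparisons), then find max among winners and min among losers (174 comparisons each).
Total: ceil(3n/2) - 2 = 523 comparisons. An adversary argument shows this is also a lower bound.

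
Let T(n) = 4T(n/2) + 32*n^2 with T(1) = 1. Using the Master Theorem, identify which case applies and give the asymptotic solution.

a=4, b=2, f(n)=32*n^2.
log_2(4) = 2, so n^(log_b(a)) = n^2.
f(n) = Theta(n^2), so Case 2 applies.
T(n) = Theta(n^2 log n).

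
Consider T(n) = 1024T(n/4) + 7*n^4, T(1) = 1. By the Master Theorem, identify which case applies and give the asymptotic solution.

a=1024, b=4, f(n)=7*n^4.
log_4(1024) = 5 > 4.
Since f(n) = O(n^4) is polynomially smaller than n^5, Case 1 applies.
T(n) = Theta(n^5).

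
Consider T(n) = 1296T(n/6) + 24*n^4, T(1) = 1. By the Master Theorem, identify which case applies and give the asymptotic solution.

a=1296, b=6, f(n)=24*n^4.
log_6(1296) = 4, so n^(log_b(a)) = n^4.
f(n) = Theta(n^4), so Case 2 applies.
T(n) = Theta(n^4 log n).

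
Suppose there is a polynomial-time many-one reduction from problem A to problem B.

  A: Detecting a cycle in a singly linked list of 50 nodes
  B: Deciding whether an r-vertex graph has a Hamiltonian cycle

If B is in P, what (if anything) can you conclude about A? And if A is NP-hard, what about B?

A poly-time reduction A <=_p B means any A-instance can be transformed to a B-instance in poly time.
If B is in P: compose the reduction with B's poly-time algorithm to solve A in poly time, so A is in P.
If A is NP-hard: every NP problem reduces to A, which reduces to B; composing reductions, every NP problem reduces to B, so B is NP-hard.
(Here in fact A is P and B is NP-complete.)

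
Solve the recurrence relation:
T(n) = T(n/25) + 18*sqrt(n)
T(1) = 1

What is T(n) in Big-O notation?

Each level contributes sqrt(n/25^k). Geometric series with ratio 1/sqrt(25) < 1 sums to O(sqrt(n)).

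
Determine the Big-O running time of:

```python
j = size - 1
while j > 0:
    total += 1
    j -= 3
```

Time complexity: O(n).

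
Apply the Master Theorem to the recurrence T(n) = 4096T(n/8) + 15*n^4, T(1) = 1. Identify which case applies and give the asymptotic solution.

a=4096, b=8, f(n)=15*n^4.
log_8(4096) = 4, so n^(log_b(a)) = n^4.
f(n) = Theta(n^4), so Case 2 applies.
T(n) = Theta(n^4 log n).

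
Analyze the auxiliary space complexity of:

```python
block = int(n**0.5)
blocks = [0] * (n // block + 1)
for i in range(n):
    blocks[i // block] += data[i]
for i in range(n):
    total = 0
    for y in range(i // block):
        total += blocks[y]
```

Space complexity: O(sqrt(n)).
Storage scales with sqrt(n).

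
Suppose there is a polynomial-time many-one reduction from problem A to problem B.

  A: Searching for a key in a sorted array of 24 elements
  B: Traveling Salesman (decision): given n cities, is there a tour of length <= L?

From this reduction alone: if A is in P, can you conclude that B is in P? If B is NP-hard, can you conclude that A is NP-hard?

A poly-time reduction A <=_p B transfers tractability DOWN (B easy => A easy) and hardness UP (A hard => B hard), not the reverse.
From A in P, the reduction alone does NOT give B in P: any problem in P trivially reduces to SAT, yet SAT is not known to be in P.
From B NP-hard, the reduction alone does NOT give A NP-hard: again, easy problems reduce to hard ones.
(Here in fact A is P and B is NP-complete.)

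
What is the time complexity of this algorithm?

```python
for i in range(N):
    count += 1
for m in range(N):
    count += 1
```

Time complexity: O(n).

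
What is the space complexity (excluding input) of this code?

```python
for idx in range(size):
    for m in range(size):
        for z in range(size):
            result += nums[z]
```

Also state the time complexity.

Space complexity: O(1).
Only a constant amount of auxiliary storage is used; nothing grows with n.
Time complexity: O(n^3).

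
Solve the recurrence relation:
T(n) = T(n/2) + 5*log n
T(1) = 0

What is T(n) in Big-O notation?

Each of the log_2(n) levels adds O(log n). T(n) = O(log^2 n).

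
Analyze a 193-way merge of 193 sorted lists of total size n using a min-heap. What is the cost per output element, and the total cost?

Maintain a min-heap of size 193 holding the current head of each list. Each output step does one extract-min (O(log 193)) and one insert of that list's next element (O(log 193)). Each of the n elements passes through the heap exactly once, so the total cost is O(n log 193), i.e. O(log 193) per output element.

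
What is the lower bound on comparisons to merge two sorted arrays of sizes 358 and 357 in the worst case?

Adversary: with |358 - 357| <= 1 the inputs can be fully interleaved so that every adjacent pair in the merged output comes from different arrays. Then each of the 714 adjacent pairs must be directly compared, or the algorithm cannot determine their relative order. Standard merge meets this bound.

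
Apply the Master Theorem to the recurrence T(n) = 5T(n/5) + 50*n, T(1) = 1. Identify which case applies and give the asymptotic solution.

a=5, b=5, f(n)=50*n.
log_5(5) = 1, so n^(log_b(a)) = n.
f(n) = Theta(n), so Case 2 applies.
T(n) = Theta(n log n).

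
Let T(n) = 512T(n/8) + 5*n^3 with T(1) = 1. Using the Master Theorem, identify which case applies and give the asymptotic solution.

a=512, b=8, f(n)=5*n^3.
log_8(512) = 3, so n^(log_b(a)) = n^3.
f(n) = Theta(n^3), so Case 2 applies.
T(n) = Theta(n^3 log n).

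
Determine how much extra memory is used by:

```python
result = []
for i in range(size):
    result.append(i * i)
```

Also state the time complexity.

Space complexity: O(n).
Auxiliary storage grows linearly with the input size n in the worst case.
Time complexity: O(n).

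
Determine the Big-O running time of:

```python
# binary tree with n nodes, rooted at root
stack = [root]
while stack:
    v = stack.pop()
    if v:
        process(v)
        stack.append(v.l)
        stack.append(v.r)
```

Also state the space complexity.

Time complexity: O(n).
Space complexity: O(n).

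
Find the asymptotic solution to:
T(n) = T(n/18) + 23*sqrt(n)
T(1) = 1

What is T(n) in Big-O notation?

Each level contributes sqrt(n/18^k). Geometric series with ratio 1/sqrt(18) < 1 sums to O(sqrt(n)).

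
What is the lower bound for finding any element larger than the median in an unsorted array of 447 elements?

To find an element larger than the median of 447 elements, we must see Omega(n) elements. Without seeing enough elements, an adversary can make any unseen element the median.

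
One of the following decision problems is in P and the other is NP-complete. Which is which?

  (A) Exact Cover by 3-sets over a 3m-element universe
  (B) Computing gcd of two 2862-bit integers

(A) is NP-complete: one of Karp's 21 NP-complete problems.
(B) is P: the Euclidean algorithm runs in polynomial time in the bit-length.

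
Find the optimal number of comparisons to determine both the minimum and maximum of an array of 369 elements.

Naive approach: 736 comparisons (368 for max + 368 for min).
Optimal: Compare elements in pairs first (floor(n/2) = 184 comparisons), then find max among winners and min among losers (184 comparisons each).
Total: ceil(3n/2) - 2 = 552 comparisons. An adversary argument shows this is also a lower bound.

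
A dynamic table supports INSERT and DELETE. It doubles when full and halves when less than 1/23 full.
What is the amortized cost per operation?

Using potential function Phi = |2*num_items - table_size| when load > 1/2, and Phi = table_size/2 - num_items otherwise. The gap of 1/23 vs 1/2 for shrinking prevents thrashing. Both insert and delete have O(1) amortized cost.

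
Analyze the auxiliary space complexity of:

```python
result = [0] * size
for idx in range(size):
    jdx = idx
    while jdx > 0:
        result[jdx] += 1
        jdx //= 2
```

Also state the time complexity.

Space complexity: O(n).
Auxiliary storage grows linearly with the input size n in the worst case.
Time complexity: O(n log n).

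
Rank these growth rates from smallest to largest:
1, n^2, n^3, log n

Ordered by growth rate: 1 < log n < n^2 < n^3.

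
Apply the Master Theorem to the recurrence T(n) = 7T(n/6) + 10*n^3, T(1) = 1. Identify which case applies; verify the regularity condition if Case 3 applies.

a=7, b=6, f(n)=10*n^3.
log_6(7) = 1.086 < 3.
f(n) = Omega(n^(1.086+epsilon)) for some epsilon > 0, so Case 3 is the candidate.
Regularity: a*f(n/b) = 7*10*(n/6)^3 = (7/216)*10*n^3 <= c*f(n) with c = 7/216 < 1. Satisfied.
Case 3: T(n) = Theta(n^3).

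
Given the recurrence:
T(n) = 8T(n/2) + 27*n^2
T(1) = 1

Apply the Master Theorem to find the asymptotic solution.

a=8, b=2, f(n)=27*n^2. log_2(8) = 3. Case 1 of Master Theorem: T(n) = O(n^3).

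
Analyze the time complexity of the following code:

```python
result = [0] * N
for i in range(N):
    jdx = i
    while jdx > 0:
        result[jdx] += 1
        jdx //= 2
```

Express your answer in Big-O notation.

Time complexity: O(n log n).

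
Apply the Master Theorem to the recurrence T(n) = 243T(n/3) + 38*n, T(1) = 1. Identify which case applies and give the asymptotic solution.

a=243, b=3, f(n)=38*n.
log_3(243) = 5 > 1.
Since f(n) = O(n^1) is polynomially smaller than n^5, Case 1 applies.
T(n) = Theta(n^5).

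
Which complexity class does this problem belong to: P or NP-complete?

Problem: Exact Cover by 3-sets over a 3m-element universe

This problem is NP-complete: one of Karp's 21 NP-complete problems.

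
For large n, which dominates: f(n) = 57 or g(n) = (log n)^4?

g(n) = (log n)^4 grows faster: any unbounded function dominates a constant.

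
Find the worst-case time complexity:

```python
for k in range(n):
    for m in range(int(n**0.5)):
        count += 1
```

Time complexity: O(n * sqrt(n)).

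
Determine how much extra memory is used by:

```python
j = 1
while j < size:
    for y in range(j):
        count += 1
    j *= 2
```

Space complexity: O(1).
Only a constant amount of auxiliary storage is used; nothing grows with n.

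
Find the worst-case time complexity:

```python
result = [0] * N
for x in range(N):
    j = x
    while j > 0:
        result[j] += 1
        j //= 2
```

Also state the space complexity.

Time complexity: O(n log n).
Space complexity: O(n).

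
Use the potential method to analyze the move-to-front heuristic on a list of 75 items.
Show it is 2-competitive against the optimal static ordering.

Let Phi = number of inversions between the MTF list and the optimal static list (0 <= Phi <= C(75,2)). Accessing an element at MTF position k and optimal position j: the move-to-front destroys all k-1 inversions in front of it that are not in front in optimal (>= k-j of them) and creates at most j-1 new ones. Amortized cost <= k + (j-1) - (k-j) = 2j - 1 <= 2 * optimal cost.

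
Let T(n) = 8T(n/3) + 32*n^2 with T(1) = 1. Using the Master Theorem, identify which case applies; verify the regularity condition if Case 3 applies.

a=8, b=3, f(n)=32*n^2.
log_3(8) = 1.893 < 2.
f(n) = Omega(n^(1.893+epsilon)) for some epsilon > 0, so Case 3 is the candidate.
Regularity: a*f(n/b) = 8*32*(n/3)^2 = (8/9)*32*n^2 <= c*f(n) with c = 8/9 < 1. Satisfied.
Case 3: T(n) = Theta(n^2).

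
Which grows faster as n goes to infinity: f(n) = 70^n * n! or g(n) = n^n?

f(n) = 70^n * n! grows faster: by Stirling n! ~ sqrt(2 pi n)(n/e)^n, so 70^n n! / n^n ~ (70/e)^n sqrt(2 pi n) -> infinity since 70/e > 1.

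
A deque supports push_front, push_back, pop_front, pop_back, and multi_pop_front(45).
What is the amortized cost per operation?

Assign 2 credits to each push operation. A pop uses 1 saved credit. multi_pop_front(45) uses up to 45 saved credits from previous pushes. Credits never go negative. Amortized cost is O(1).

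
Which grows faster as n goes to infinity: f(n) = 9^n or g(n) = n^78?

f(n) = 9^n grows faster: any exponential with base > 1 dominates every polynomial.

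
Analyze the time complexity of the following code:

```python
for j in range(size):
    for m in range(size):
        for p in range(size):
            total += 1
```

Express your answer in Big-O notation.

Time complexity: O(n^3).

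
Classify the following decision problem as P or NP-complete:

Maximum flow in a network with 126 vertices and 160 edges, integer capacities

This problem is in P: Edmonds-Karp / push-relabel run in polynomial time.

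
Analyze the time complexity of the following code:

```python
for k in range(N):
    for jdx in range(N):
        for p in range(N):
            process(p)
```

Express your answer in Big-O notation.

Time complexity: O(n^3).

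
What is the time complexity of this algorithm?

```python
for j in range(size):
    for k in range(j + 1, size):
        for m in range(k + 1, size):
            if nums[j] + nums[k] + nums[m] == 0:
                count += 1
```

Time complexity: O(n^3).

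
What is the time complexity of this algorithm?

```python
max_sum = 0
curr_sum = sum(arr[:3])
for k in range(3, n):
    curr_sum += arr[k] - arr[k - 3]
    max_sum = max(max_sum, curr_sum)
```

Time complexity: O(n).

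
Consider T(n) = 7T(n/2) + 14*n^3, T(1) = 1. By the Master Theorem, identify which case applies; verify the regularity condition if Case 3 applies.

a=7, b=2, f(n)=14*n^3.
log_2(7) = 2.807 < 3.
f(n) = Omega(n^(2.807+epsilon)) for some epsilon > 0, so Case 3 is the candidate.
Regularity: a*f(n/b) = 7*14*(n/2)^3 = (7/8)*14*n^3 <= c*f(n) with c = 7/8 < 1. Satisfied.
Case 3: T(n) = Theta(n^3).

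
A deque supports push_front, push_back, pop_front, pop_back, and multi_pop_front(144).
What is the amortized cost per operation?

Assign 2 credits to each push operation. A pop uses 1 saved credit. multi_pop_front(144) uses up to 144 saved credits from previous pushes. Credits never go negative. Amortized cost is O(1).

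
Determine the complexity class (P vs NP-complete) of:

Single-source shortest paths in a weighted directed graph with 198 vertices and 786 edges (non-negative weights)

This problem is in P: Dijkstra's algorithm runs in O((V+E) log V).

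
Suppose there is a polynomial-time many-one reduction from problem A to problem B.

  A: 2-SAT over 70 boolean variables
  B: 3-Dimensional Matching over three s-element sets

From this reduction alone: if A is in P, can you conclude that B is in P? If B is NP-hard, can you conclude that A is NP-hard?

A poly-time reduction A <=_p B transfers tractability DOWN (B easy => A easy) and hardness UP (A hard => B hard), not the reverse.
From A in P, the reduction alone does NOT give B in P: any problem in P trivially reduces to SAT, yet SAT is not known to be in P.
From B NP-hard, the reduction alone does NOT give A NP-hard: again, easy problems reduce to hard ones.
(Here in fact A is P and B is NP-complete.)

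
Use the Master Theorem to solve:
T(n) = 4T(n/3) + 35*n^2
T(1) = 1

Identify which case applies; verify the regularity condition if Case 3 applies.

a=4, b=3, f(n)=35*n^2.
log_3(4) = 1.262 < 2.
f(n) = Omega(n^(1.262+epsilon)) for some epsilon > 0, so Case 3 is the candidate.
Regularity: a*f(n/b) = 4*35*(n/3)^2 = (4/9)*35*n^2 <= c*f(n) with c = 4/9 < 1. Satisfied.
Case 3: T(n) = Theta(n^2).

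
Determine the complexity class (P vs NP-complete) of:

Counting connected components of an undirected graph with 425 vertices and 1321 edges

This problem is in P: BFS/DFS visits each vertex and edge once: O(V+E).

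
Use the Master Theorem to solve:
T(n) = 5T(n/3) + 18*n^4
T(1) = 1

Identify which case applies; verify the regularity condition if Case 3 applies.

a=5, b=3, f(n)=18*n^4.
log_3(5) = 1.465 < 4.
f(n) = Omega(n^(1.465+epsilon)) for some epsilon > 0, so Case 3 is the candidate.
Regularity: a*f(n/b) = 5*18*(n/3)^4 = (5/81)*18*n^4 <= c*f(n) with c = 5/81 < 1. Satisfied.
Case 3: T(n) = Theta(n^4).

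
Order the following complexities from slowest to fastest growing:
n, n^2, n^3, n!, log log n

Ordered by growth rate: log log n < n < n^2 < n^3 < n!.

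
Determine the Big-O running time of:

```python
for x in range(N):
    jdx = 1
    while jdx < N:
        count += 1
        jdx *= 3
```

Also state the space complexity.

Time complexity: O(n log n).
Space complexity: O(1).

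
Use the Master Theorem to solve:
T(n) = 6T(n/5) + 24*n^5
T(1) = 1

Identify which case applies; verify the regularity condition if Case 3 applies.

a=6, b=5, f(n)=24*n^5.
log_5(6) = 1.113 < 5.
f(n) = Omega(n^(1.113+epsilon)) for some epsilon > 0, so Case 3 is the candidate.
Regularity: a*f(n/b) = 6*24*(n/5)^5 = (6/3125)*24*n^5 <= c*f(n) with c = 6/3125 < 1. Satisfied.
Case 3: T(n) = Theta(n^5).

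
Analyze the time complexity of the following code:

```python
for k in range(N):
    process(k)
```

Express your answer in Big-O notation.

Time complexity: O(n).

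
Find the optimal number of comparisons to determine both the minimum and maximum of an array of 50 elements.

Naive approach: 98 comparisons (49 for max + 49 for min).
Optimal: Compare elements in pairs first (floor(n/2) = 25 comparisons), then find max among winners and min among losers (24 comparisons each).
Total: ceil(3n/2) - 2 = 73 comparisons. An adversary argument shows this is also a lower bound.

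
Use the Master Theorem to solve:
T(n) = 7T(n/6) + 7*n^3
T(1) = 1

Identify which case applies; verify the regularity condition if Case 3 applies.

a=7, b=6, f(n)=7*n^3.
log_6(7) = 1.086 < 3.
f(n) = Omega(n^(1.086+epsilon)) for some epsilon > 0, so Case 3 is the candidate.
Regularity: a*f(n/b) = 7*7*(n/6)^3 = (7/216)*7*n^3 <= c*f(n) with c = 7/216 < 1. Satisfied.
Case 3: T(n) = Theta(n^3).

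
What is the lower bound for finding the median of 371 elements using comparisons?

To find the median of 371 elements, every element must be compared at least once, so the lower bound is Omega(n). The BFPRT algorithm achieves O(n), making this tight.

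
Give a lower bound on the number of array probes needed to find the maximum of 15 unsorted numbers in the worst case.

Adversary: any unprobed cell could hold a value larger than everything seen so far. If fewer than 15 cells are probed, the adversary places the max in an unprobed cell. So all 15 cells must be examined; together with 15-1 comparisons this is tight.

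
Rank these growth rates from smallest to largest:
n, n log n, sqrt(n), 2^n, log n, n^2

Ordered by growth rate: log n < sqrt(n) < n < n log n < n^2 < 2^n.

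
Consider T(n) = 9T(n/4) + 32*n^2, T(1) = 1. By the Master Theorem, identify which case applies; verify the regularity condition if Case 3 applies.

a=9, b=4, f(n)=32*n^2.
log_4(9) = 1.585 < 2.
f(n) = Omega(n^(1.585+epsilon)) for some epsilon > 0, so Case 3 is the candidate.
Regularity: a*f(n/b) = 9*32*(n/4)^2 = (9/16)*32*n^2 <= c*f(n) with c = 9/16 < 1. Satisfied.
Case 3: T(n) = Theta(n^2).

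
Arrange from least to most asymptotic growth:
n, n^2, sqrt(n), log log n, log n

Ordered by growth rate: log log n < log n < sqrt(n) < n < n^2.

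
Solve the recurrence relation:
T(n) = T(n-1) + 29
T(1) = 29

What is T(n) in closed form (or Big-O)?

Unrolling: T(n) = T(n-1) + 29 = T(n-2) + 2*29 = ... = T(1) + (n-1)*29 = 29 + (n-1)*29 = 29n.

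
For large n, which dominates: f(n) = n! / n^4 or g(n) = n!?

g(n) = n! grows faster: the ratio n!/(n!/n^4) = n^4 -> infinity.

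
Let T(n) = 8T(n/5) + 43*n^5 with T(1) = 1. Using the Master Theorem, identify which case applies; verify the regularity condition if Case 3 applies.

a=8, b=5, f(n)=43*n^5.
log_5(8) = 1.292 < 5.
f(n) = Omega(n^(1.292+epsilon)) for some epsilon > 0, so Case 3 is the candidate.
Regularity: a*f(n/b) = 8*43*(n/5)^5 = (8/3125)*43*n^5 <= c*f(n) with c = 8/3125 < 1. Satisfied.
Case 3: T(n) = Theta(n^5).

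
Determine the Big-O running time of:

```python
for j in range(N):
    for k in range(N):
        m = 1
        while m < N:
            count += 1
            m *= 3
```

Time complexity: O(n^2 log n).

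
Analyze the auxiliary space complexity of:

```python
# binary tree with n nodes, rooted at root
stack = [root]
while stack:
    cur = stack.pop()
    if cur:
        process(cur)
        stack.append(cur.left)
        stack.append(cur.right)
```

Space complexity: O(n).
Auxiliary storage grows linearly with the input size n in the worst case.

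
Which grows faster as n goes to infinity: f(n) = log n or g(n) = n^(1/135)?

g(n) = n^(1/135) grows faster: any positive power of n dominates log n.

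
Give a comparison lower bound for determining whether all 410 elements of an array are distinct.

In the algebraic decision-tree model, the YES region for element distinctness on 410 elements has 410! connected components (one per ordering). Ben-Or's theorem then gives a lower bound of Omega(log(n!)) = Omega(n log n).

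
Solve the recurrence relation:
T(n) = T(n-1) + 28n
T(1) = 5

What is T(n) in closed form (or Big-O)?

Unrolling: T(n) = 5 + 28*(2 + 3 + ... + n) = 5 + 28*(n(n+1)/2 - 1) = O(n^2).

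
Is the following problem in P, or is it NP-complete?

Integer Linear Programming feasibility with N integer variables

This problem is NP-complete: ILP feasibility is NP-complete (LP relaxation is in P).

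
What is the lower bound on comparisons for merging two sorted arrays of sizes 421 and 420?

Adversary argument: with sizes 421 and 420 (differing by at most 1), interleave the two arrays so that every consecutive pair in the output comes from different inputs. Then each of the 840 adjacent output pairs must be directly compared, or the algorithm cannot determine their relative order. So 840 comparisons are necessary; standard merge achieves this.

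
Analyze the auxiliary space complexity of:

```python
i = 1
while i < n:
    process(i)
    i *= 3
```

Space complexity: O(1).
Only a constant amount of auxiliary storage is used; nothing grows with n.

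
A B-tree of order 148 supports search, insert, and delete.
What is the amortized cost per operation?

B-tree of order 148 has height O(log_148 n). Each operation traverses the tree height. Splits during insert and merges during delete are O(1) each and occur at most once per level. Total cost per operation: O(log_148 n).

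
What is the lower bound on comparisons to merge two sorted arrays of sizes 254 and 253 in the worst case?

Adversary: with |254 - 253| <= 1 the inputs can be fully interleaved so that every adjacent pair in the merged output comes from different arrays. Then each of the 506 adjacent pairs must be directly compared, or the algorithm cannot determine their relative order. Standard merge meets this bound.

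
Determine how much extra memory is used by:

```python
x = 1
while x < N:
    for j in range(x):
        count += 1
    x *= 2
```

Space complexity: O(1).
Only a constant amount of auxiliary storage is used; nothing grows with n.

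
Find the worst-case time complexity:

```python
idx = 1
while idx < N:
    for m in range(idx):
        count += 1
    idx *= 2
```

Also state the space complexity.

Time complexity: O(n).
Space complexity: O(1).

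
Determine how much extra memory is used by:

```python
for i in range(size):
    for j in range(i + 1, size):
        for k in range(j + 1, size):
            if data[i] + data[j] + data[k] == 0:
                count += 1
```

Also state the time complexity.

Space complexity: O(1).
Only a constant amount of auxiliary storage is used; nothing grows with n.
Time complexity: O(n^3).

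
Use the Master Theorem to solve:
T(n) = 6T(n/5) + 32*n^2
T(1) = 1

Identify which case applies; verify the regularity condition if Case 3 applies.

a=6, b=5, f(n)=32*n^2.
log_5(6) = 1.113 < 2.
f(n) = Omega(n^(1.113+epsilon)) for some epsilon > 0, so Case 3 is the candidate.
Regularity: a*f(n/b) = 6*32*(n/5)^2 = (6/25)*32*n^2 <= c*f(n) with c = 6/25 < 1. Satisfied.
Case 3: T(n) = Theta(n^2).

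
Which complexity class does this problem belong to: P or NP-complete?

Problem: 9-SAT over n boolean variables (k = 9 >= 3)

This problem is NP-complete: 3-SAT is NP-complete (Cook-Levin); k-SAT for k>=3 reduces from 3-SAT.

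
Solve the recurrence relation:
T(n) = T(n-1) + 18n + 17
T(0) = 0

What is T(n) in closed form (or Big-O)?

Dominant term in sum is 18*sum(i, i=1..n) = 18*n*(n+1)/2 = O(n^2).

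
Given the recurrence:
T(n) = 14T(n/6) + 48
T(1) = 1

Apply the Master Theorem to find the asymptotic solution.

a=14, b=6, f(n)=48. log_6(14) = 1.473. Case 1 of Master Theorem: T(n) = O(n^1.473).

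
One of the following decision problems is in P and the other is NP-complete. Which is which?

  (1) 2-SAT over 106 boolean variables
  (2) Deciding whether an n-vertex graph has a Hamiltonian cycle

(1) is P: 2-SAT is solvable in linear time via implication-graph SCCs.
(2) is NP-complete: one of Karp's 21 NP-complete problems.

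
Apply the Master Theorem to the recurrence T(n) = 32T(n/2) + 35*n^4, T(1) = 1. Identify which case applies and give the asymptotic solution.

a=32, b=2, f(n)=35*n^4.
log_2(32) = 5 > 4.
Since f(n) = O(n^4) is polynomially smaller than n^5, Case 1 applies.
T(n) = Theta(n^5).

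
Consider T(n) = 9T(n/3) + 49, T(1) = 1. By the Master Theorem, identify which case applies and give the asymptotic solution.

a=9, b=3, f(n)=49.
log_3(9) = 2 > 0.
Since f(n) = O(n^0) is polynomially smaller than n^2, Case 1 applies.
T(n) = Theta(n^2).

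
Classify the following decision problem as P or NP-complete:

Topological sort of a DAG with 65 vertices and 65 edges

This problem is in P: DFS-based topological sort runs in O(V+E).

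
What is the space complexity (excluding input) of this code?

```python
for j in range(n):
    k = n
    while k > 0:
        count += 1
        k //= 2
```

Space complexity: O(1).
Only a constant amount of auxiliary storage is used; nothing grows with n.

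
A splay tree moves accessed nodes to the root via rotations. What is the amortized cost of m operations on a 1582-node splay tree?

Using a potential function Phi = sum of log(size of subtree) for each node, each splay operation has amortized cost O(log n) where n = 1582. Bad individual operations (O(n)) are offset by decreased potential.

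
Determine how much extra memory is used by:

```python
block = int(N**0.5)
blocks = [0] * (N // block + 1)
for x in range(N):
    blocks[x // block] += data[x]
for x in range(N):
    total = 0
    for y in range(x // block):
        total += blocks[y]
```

Space complexity: O(sqrt(n)).
Storage scales with sqrt(n).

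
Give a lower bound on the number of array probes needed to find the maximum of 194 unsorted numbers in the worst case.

Adversary: any unprobed cell could hold a value larger than everything seen so far. If fewer than 194 cells are probed, the adversary places the max in an unprobed cell. So all 194 cells must be examined; together with 194-1 comparisons this is tight.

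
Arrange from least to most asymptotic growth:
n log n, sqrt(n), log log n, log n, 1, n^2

Ordered by growth rate: 1 < log log n < log n < sqrt(n) < n log n < n^2.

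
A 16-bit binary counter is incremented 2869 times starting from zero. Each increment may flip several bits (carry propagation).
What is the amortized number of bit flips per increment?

Bit i flips on every 2^i-th increment, so over 2869 increments bit i flips floor(2869/2^i) times. Summing over i: total flips < 2 * 2869. Amortized: < 2 = O(1) per increment.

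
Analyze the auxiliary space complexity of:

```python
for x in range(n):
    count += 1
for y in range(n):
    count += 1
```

Space complexity: O(1).
Only a constant amount of auxiliary storage is used; nothing grows with n.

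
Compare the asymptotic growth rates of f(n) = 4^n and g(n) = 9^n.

g(n) = 9^n grows faster: (9/4)^n -> infinity since 9/4 > 1.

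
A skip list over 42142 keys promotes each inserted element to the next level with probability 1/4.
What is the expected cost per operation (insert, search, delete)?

Expected number of levels is O(log_4(42142)) = O(log n). A search visits O(1) expected nodes per level over O(log n) levels. Insert/delete are a search plus O(1) pointer updates per level. Expected O(log n) per operation.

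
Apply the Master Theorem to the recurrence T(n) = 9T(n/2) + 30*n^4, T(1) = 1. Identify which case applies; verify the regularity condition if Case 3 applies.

a=9, b=2, f(n)=30*n^4.
log_2(9) = 3.17 < 4.
f(n) = Omega(n^(3.17+epsilon)) for some epsilon > 0, so Case 3 is the candidate.
Regularity: a*f(n/b) = 9*30*(n/2)^4 = (9/16)*30*n^4 <= c*f(n) with c = 9/16 < 1. Satisfied.
Case 3: T(n) = Theta(n^4).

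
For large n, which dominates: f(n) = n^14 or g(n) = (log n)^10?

f(n) = n^14 grows faster: any positive polynomial dominates any polylog.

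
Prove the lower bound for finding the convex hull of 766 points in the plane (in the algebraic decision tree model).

Reduction from sorting: given 766 numbers x_1,...,x_{766}, map x_i to the point (x_i, x_i^2) on the parabola y = x^2. All points are on the convex hull, and walking the hull gives them in sorted x-order. Since sorting requires Omega(n log n), so does planar convex hull.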